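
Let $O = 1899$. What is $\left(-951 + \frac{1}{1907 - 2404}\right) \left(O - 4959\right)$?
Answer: $\frac{1446302880}{497} \approx 2.9101 \cdot 10^{6}$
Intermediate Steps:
$\left(-951 + \frac{1}{1907 - 2404}\right) \left(O - 4959\right) = \left(-951 + \frac{1}{1907 - 2404}\right) \left(1899 - 4959\right) = \left(-951 + \frac{1}{-497}\right) \left(-3060\right) = \left(-951 - \frac{1}{497}\right) \left(-3060\right) = \left(- \frac{472648}{497}\right) \left(-3060\right) = \frac{1446302880}{497}$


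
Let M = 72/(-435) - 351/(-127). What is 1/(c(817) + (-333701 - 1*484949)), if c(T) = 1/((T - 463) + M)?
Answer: -6566757/5375875599635 ≈ -1.2215e-6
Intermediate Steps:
M = 47847/18415 (M = 72*(-1/435) - 351*(-1/127) = -24/145 + 351/127 = 47847/18415 ≈ 2.5983)
c(T) = 1/(-8478298/18415 + T) (c(T) = 1/((T - 463) + 47847/18415) = 1/((-463 + T) + 47847/18415) = 1/(-8478298/18415 + T))
1/(c(817) + (-333701 - 1*484949)) = 1/(18415/(-8478298 + 18415*817) + (-333701 - 1*484949)) = 1/(18415/(-8478298 + 15045055) + (-333701 - 484949)) = 1/(18415/6566757 - 818650) = 1/(-5375875599635/6566757) = -6566757/5375875599635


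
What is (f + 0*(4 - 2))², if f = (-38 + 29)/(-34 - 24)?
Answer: 81/3364 ≈ 0.024078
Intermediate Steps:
f = 9/58 (f = -9/(-58) = -9*(-1/58) = 9/58 ≈ 0.15517)
(f + 0*(4 - 2))² = (9/58 + 0*(4 - 2))² = (9/58 + 0*2)² = (9/58 + 0)² = (9/58)² = 81/3364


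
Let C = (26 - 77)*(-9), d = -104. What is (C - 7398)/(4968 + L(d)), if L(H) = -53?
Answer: -6939/4915 ≈ -1.4118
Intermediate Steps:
C = 459 (C = -51*(-9) = 459)
(C - 7398)/(4968 + L(d)) = (459 - 7398)/(4968 - 53) = -6939/4915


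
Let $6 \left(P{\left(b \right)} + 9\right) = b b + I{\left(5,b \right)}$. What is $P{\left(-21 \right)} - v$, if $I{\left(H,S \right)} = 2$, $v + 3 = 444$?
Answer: $- \frac{2257}{6} \approx -376.17$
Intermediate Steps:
$v = 441$ ($v = -3 + 444 = 441$)
$P{\left(b \right)} = - \frac{26}{3} + \frac{b^{2}}{6}$ ($P{\left(b \right)} = -9 + \frac{b b + 2}{6} = -9 + \frac{b^{2} + 2}{6} = -9 + \frac{2 + b^{2}}{6} = -9 + \left(\frac{1}{3} + \frac{b^{2}}{6}\right) = - \frac{26}{3} + \frac{b^{2}}{6}$)
$P{\left(-21 \right)} - v = \left(- \frac{26}{3} + \frac{\left(-21\right)^{2}}{6}\right) - 441 = \left(- \frac{26}{3} + \frac{1}{6} \cdot 441\right) - 441 = \left(- \frac{26}{3} + \frac{147}{2}\right) - 441 = \frac{389}{6} - 441 = - \frac{2257}{6}$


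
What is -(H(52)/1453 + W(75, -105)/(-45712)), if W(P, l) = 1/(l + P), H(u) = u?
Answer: -71312173/1992586080 ≈ -0.035789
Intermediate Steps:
W(P, l) = 1/(P + l)
-(H(52)/1453 + W(75, -105)/(-45712)) = -(52/1453 + 1/((75 - 105)*(-45712))) = -(52*(1/1453) - 1/45712/(-30)) = -(52/1453 - 1/30*(-1/45712)) = -(52/1453 + 1/1371360) = -1*71312173/1992586080 = -71312173/1992586080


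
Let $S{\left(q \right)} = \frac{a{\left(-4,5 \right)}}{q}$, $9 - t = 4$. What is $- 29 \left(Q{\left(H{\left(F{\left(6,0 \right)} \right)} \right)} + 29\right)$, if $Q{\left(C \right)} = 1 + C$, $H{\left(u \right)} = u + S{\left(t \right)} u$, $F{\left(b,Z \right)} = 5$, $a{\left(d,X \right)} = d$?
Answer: $-899$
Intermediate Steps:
$t = 5$ ($t = 9 - 4 = 5$)
$S{\left(q \right)} = - \frac{4}{q}$
$H{\left(u \right)} = \frac{u}{5}$ ($H{\left(u \right)} = u + - \frac{4}{5} u = u + \left(-4\right) \frac{1}{5} u = u - \frac{4 u}{5} = \frac{u}{5}$)
$- 29 \left(Q{\left(H{\left(F{\left(6,0 \right)} \right)} \right)} + 29\right) = - 29 \left(\left(1 + \frac{1}{5} \cdot 5\right) + 29\right) = - 29 \left(\left(1 + 1\right) + 29\right) = - 29 \left(2 + 29\right) = \left(-29\right) 31 = -899$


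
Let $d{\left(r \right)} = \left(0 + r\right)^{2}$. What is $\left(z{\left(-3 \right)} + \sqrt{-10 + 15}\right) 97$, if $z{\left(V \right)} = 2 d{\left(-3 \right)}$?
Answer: $1746 + 97 \sqrt{5} \approx 1962.9$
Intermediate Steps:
$d{\left(r \right)} = r^{2}$
$z{\left(V \right)} = 18$ ($z{\left(V \right)} = 2 \left(-3\right)^{2} = 2 \cdot 9 = 18$)
$\left(z{\left(-3 \right)} + \sqrt{-10 + 15}\right) 97 = \left(18 + \sqrt{-10 + 15}\right) 97 = \left(18 + \sqrt{5}\right) 97 = 1746 + 97 \sqrt{5}$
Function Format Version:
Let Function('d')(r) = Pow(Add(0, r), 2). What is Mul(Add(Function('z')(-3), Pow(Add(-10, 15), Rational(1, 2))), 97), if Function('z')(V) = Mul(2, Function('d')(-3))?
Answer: Add(1746, Mul(97, Pow(5, Rational(1, 2)))) ≈ 1962.9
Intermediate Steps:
Function('d')(r) = Pow(r, 2)
Function('z')(V) = 18 (Function('z')(V) = Mul(2, Pow(-3, 2)) = Mul(2, 9) = 18)
Mul(Add(Function('z')(-3), Pow(Add(-10, 15), Rational(1, 2))), 97) = Mul(Add(18, Pow(Add(-10, 15), Rational(1, 2))), 97) = Mul(Add(18, Pow(5, Rational(1, 2))), 97) = Add(1746, Mul(97, Pow(5, Rational(1, 2))))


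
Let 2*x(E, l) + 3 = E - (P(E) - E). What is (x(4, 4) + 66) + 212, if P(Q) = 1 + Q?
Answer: 278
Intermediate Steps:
x(E, l) = -2 + E/2 (x(E, l) = -3/2 + (E - ((1 + E) - E))/2 = -3/2 + (E - 1*1)/2 = -3/2 + (E - 1)/2 = -3/2 + (-1 + E)/2 = -3/2 + (-½ + E/2) = -2 + E/2)
(x(4, 4) + 66) + 212 = ((-2 + (½)*4) + 66) + 212 = ((-2 + 2) + 66) + 212 = (0 + 66) + 212 = 66 + 212 = 278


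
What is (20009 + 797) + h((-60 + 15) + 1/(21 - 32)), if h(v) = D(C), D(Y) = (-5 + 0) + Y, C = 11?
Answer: 20812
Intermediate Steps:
D(Y) = -5 + Y
h(v) = 6 (h(v) = -5 + 11 = 6)
(20009 + 797) + h((-60 + 15) + 1/(21 - 32)) = (20009 + 797) + 6 = 20806 + 6 = 20812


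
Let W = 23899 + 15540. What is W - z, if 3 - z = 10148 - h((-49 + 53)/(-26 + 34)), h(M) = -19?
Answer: 49603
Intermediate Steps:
W = 39439
z = -10164 (z = 3 - (10148 - 1*(-19)) = 3 - (10148 + 19) = 3 - 1*10167 = 3 - 10167 = -10164)
W - z = 39439 - 1*(-10164) = 39439 + 10164 = 49603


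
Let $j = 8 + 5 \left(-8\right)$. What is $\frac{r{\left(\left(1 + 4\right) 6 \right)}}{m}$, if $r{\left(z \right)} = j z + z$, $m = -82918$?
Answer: $\frac{465}{41459} \approx 0.011216$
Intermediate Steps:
$j = -32$ ($j = 8 - 40 = -32$)
$r{\left(z \right)} = - 31 z$ ($r{\left(z \right)} = - 32 z + z = - 31 z$)
$\frac{r{\left(\left(1 + 4\right) 6 \right)}}{m} = \frac{\left(-31\right) \left(1 + 4\right) 6}{-82918} = - 31 \cdot 5 \cdot 6 \left(- \frac{1}{82918}\right) = \left(-31\right) 30 \left(- \frac{1}{82918}\right) = \left(-930\right) \left(- \frac{1}{82918}\right) = \frac{465}{41459}$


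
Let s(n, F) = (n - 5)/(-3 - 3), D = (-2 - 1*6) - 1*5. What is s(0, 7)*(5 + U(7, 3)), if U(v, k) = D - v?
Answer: -25/2 ≈ -12.500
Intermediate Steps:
D = -13 (D = (-2 - 6) - 5 = -8 - 5 = -13)
s(n, F) = ⅚ - n/6 (s(n, F) = (-5 + n)/(-6) = (-5 + n)*(-⅙) = ⅚ - n/6)
U(v, k) = -13 - v
s(0, 7)*(5 + U(7, 3)) = (⅚ - ⅙*0)*(5 + (-13 - 1*7)) = (⅚ + 0)*(5 + (-13 - 7)) = 5*(5 - 20)/6 = (⅚)*(-15) = -25/2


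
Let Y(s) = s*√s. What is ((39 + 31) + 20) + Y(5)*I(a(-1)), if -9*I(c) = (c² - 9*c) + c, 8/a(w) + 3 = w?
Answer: 90 - 100*√5/9 ≈ 65.155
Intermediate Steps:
a(w) = 8/(-3 + w)
I(c) = -c²/9 + 8*c/9 (I(c) = -((c² - 9*c) + c)/9 = -(c² - 8*c)/9 = -c²/9 + 8*c/9)
Y(s) = s^(3/2)
((39 + 31) + 20) + Y(5)*I(a(-1)) = ((39 + 31) + 20) + 5^(3/2)*((8/(-3 - 1))*(8 - 8/(-3 - 1))/9) = (70 + 20) + (5*√5)*((8/(-4))*(8 - 8/(-4))/9) = 90 + (5*√5)*((8*(-¼))*(8 - 8*(-1)/4)/9) = 90 + (5*√5)*((⅑)*(-2)*(8 - 1*(-2))) = 90 + (5*√5)*((⅑)*(-2)*(8 + 2)) = 90 + (5*√5)*((⅑)*(-2)*10) = 90 + (5*√5)*(-20/9) = 90 - 100*√5/9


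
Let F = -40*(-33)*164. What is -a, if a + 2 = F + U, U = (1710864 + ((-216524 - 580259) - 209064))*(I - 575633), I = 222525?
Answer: 248946926358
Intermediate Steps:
U = -248947142836 (U = (1710864 + ((-216524 - 580259) - 209064))*(222525 - 575633) = (1710864 + (-796783 - 209064))*(-353108) = (1710864 - 1005847)*(-353108) = 705017*(-353108) = -248947142836)
F = 216480 (F = 1320*164 = 216480)
a = -248946926358 (a = -2 + (216480 - 248947142836) = -2 - 248946926356 = -248946926358)
-a = -1*(-248946926358) = 248946926358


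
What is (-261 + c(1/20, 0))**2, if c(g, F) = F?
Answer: 68121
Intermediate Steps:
(-261 + c(1/20, 0))**2 = (-261 + 0)**2 = (-261)**2 = 68121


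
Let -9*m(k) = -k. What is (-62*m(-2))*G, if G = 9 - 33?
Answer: -992/3 ≈ -330.67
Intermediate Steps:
m(k) = k/9 (m(k) = -(-1)*k/9 = k/9)
G = -24
(-62*m(-2))*G = -62*(-2)/9*(-24) = -62*(-2/9)*(-24) = (124/9)*(-24) = -992/3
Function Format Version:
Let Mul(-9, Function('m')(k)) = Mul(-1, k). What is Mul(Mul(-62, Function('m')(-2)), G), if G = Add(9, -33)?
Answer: Rational(-992, 3) ≈ -330.67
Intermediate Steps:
Function('m')(k) = Mul(Rational(1, 9), k) (Function('m')(k) = Mul(Rational(-1, 9), Mul(-1, k)) = Mul(Rational(1, 9), k))
G = -24
Mul(Mul(-62, Function('m')(-2)), G) = Mul(Mul(-62, Mul(Rational(1, 9), -2)), -24) = Mul(Mul(-62, Rational(-2, 9)), -24) = Mul(Rational(124, 9), -24) = Rational(-992, 3)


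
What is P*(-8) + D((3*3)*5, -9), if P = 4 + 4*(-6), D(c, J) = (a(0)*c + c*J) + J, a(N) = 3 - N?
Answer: -119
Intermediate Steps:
D(c, J) = J + 3*c + J*c (D(c, J) = ((3 - 1*0)*c + c*J) + J = ((3 + 0)*c + J*c) + J = (3*c + J*c) + J = J + 3*c + J*c)
P = -20 (P = 4 - 24 = -20)
P*(-8) + D((3*3)*5, -9) = -20*(-8) + (-9 + 3*((3*3)*5) - 9*3*3*5) = 160 + (-9 + 3*(9*5) - 81*5) = 160 + (-9 + 3*45 - 9*45) = 160 + (-9 + 135 - 405) = 160 - 279 = -119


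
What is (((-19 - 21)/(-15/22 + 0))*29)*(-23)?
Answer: -117392/3 ≈ -39131.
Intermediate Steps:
(((-19 - 21)/(-15/22 + 0))*29)*(-23) = (-40/(-15*1/22 + 0)*29)*(-23) = (-40/(-15/22 + 0)*29)*(-23) = (-40/(-15/22)*29)*(-23) = (-40*(-22/15)*29)*(-23) = ((176/3)*29)*(-23) = (5104/3)*(-23) = -117392/3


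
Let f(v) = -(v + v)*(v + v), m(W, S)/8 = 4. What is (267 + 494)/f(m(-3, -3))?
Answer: -761/4096 ≈ -0.18579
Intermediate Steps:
m(W, S) = 32 (m(W, S) = 8*4 = 32)
f(v) = -4*v² (f(v) = -2*v*2*v = -4*v²)
(267 + 494)/f(m(-3, -3)) = (267 + 494)/((-4*32²)) = 761/((-4*1024)) = 761/(-4096) = 761*(-1/4096) = -761/4096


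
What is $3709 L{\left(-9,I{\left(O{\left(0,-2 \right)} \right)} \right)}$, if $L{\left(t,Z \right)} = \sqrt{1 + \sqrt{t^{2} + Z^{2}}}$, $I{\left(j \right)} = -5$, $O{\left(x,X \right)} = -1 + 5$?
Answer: $3709 \sqrt{1 + \sqrt{106}} \approx 12466.0$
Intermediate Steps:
$O{\left(x,X \right)} = 4$
$L{\left(t,Z \right)} = \sqrt{1 + \sqrt{Z^{2} + t^{2}}}$
$3709 L{\left(-9,I{\left(O{\left(0,-2 \right)} \right)} \right)} = 3709 \sqrt{1 + \sqrt{\left(-5\right)^{2} + \left(-9\right)^{2}}} = 3709 \sqrt{1 + \sqrt{25 + 81}} = 3709 \sqrt{1 + \sqrt{106}}$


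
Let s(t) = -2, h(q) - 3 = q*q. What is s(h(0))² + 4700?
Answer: 4704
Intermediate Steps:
h(q) = 3 + q² (h(q) = 3 + q*q = 3 + q²)
s(h(0))² + 4700 = (-2)² + 4700 = 4 + 4700 = 4704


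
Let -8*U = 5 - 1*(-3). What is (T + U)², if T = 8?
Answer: 49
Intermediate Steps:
U = -1 (U = -(5 - 1*(-3))/8 = -(5 + 3)/8 = -⅛*8 = -1)
(T + U)² = (8 - 1)² = 7² = 49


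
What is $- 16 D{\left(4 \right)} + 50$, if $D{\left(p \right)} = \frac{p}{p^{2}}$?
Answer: $46$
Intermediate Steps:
$D{\left(p \right)} = \frac{1}{p}$ ($D{\left(p \right)} = \frac{p}{p^{2}} = \frac{1}{p}$)
$- 16 D{\left(4 \right)} + 50 = - \frac{16}{4} + 50 = \left(-16\right) \frac{1}{4} + 50 = -4 + 50 = 46$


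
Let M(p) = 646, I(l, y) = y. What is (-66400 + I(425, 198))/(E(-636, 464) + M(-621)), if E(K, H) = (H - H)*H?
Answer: -33101/323 ≈ -102.48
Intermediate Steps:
E(K, H) = 0 (E(K, H) = 0*H = 0)
(-66400 + I(425, 198))/(E(-636, 464) + M(-621)) = (-66400 + 198)/(0 + 646) = -66202/646 = -66202*1/646 = -33101/323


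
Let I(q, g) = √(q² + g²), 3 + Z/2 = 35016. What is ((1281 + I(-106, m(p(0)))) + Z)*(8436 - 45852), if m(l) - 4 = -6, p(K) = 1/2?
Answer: -2668022712 - 74832*√2810 ≈ -2.6720e+9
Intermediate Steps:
Z = 70026 (Z = -6 + 2*35016 = -6 + 70032 = 70026)
p(K) = ½
m(l) = -2 (m(l) = 4 - 6 = -2)
I(q, g) = √(g² + q²)
((1281 + I(-106, m(p(0)))) + Z)*(8436 - 45852) = ((1281 + √((-2)² + (-106)²)) + 70026)*(8436 - 45852) = ((1281 + √(4 + 11236)) + 70026)*(-37416) = ((1281 + √11240) + 70026)*(-37416) = ((1281 + 2*√2810) + 70026)*(-37416) = (71307 + 2*√2810)*(-37416) = -2668022712 - 74832*√2810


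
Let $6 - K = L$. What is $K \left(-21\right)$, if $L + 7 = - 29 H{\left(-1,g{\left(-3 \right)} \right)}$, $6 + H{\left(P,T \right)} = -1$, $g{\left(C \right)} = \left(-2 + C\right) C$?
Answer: $3990$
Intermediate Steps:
$g{\left(C \right)} = C \left(-2 + C\right)$
$H{\left(P,T \right)} = -7$ ($H{\left(P,T \right)} = -6 - 1 = -7$)
$L = 196$ ($L = -7 - -203 = -7 + 203 = 196$)
$K = -190$ ($K = 6 - 196 = -190$)
$K \left(-21\right) = \left(-190\right) \left(-21\right) = 3990$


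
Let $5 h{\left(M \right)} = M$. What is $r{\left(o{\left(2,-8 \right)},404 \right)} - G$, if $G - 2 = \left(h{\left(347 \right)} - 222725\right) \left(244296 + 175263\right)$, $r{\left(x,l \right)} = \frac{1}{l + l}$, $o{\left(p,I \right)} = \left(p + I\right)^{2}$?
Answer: $\frac{377405329948741}{4040} \approx 9.3417 \cdot 10^{10}$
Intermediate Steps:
$o{\left(p,I \right)} = \left(I + p\right)^{2}$
$h{\left(M \right)} = \frac{M}{5}$
$r{\left(x,l \right)} = \frac{1}{2 l}$
$G = - \frac{467085804392}{5}$ ($G = 2 + \left(\frac{1}{5} \cdot 347 - 222725\right) \left(244296 + 175263\right) = 2 + \left(\frac{347}{5} - 222725\right) 419559 = 2 - \frac{467085804402}{5} = - \frac{467085804392}{5} \approx -9.3417 \cdot 10^{10}$)
$r{\left(o{\left(2,-8 \right)},404 \right)} - G = \frac{1}{2 \cdot 404} - - \frac{467085804392}{5} = \frac{1}{2} \cdot \frac{1}{404} + \frac{467085804392}{5} = \frac{1}{808} + \frac{467085804392}{5} = \frac{377405329948741}{4040}$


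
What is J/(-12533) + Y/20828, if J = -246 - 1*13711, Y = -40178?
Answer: -106427239/130518662 ≈ -0.81542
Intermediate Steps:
J = -13957 (J = -246 - 13711 = -13957)
J/(-12533) + Y/20828 = -13957/(-12533) - 40178/20828 = -13957*(-1/12533) - 40178*1/20828 = 13957/12533 - 20089/10414 = -106427239/130518662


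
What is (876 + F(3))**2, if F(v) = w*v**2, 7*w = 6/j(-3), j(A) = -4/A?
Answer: 152399025/196 ≈ 7.7755e+5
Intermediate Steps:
w = 9/14 (w = (6/((-4/(-3))))/7 = (6/((-4*(-1/3))))/7 = (6/(4/3))/7 = (6*(3/4))/7 = (1/7)*(9/2) = 9/14 ≈ 0.64286)
F(v) = 9*v**2/14
(876 + F(3))**2 = (876 + (9/14)*3**2)**2 = (876 + (9/14)*9)**2 = (876 + 81/14)**2 = (12345/14)**2 = 152399025/196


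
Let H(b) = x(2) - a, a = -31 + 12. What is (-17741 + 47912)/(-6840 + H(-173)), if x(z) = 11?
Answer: -10057/2270 ≈ -4.4304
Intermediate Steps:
a = -19
H(b) = 30 (H(b) = 11 - 1*(-19) = 11 + 19 = 30)
(-17741 + 47912)/(-6840 + H(-173)) = (-17741 + 47912)/(-6840 + 30) = 30171/(-6810) = 30171*(-1/6810) = -10057/2270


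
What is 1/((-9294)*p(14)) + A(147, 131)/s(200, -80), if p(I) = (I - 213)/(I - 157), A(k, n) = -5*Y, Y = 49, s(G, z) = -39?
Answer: 151041131/24043578 ≈ 6.2820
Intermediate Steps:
A(k, n) = -245 (A(k, n) = -5*49 = -245)
p(I) = (-213 + I)/(-157 + I)
1/((-9294)*p(14)) + A(147, 131)/s(200, -80) = 1/((-9294)*(((-213 + 14)/(-157 + 14)))) - 245/(-39) = -1/(9294*(-199/(-143))) - 245*(-1/39) = -1/(9294*((-1/143*(-199)))) + 245/39 = -1/(9294*199/143) + 245/39 = -1/9294*143/199 + 245/39 = -143/1849506 + 245/39 = 151041131/24043578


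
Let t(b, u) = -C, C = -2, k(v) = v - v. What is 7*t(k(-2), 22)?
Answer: 14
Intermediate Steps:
k(v) = 0
t(b, u) = 2 (t(b, u) = -1*(-2) = 2)
7*t(k(-2), 22) = 7*2 = 14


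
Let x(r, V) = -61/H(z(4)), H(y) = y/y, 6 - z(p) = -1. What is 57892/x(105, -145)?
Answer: -57892/61 ≈ -949.05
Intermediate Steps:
z(p) = 7 (z(p) = 6 - 1*(-1) = 6 + 1 = 7)
H(y) = 1
x(r, V) = -61 (x(r, V) = -61/1 = -61*1 = -61)
57892/x(105, -145) = 57892/(-61) = 57892*(-1/61) = -57892/61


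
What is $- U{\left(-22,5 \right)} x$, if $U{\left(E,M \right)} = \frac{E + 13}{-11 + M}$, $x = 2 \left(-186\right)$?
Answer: $558$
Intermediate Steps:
$x = -372$
$U{\left(E,M \right)} = \frac{13 + E}{-11 + M}$
$- U{\left(-22,5 \right)} x = - \frac{13 - 22}{-11 + 5} \left(-372\right) = - \frac{-9}{-6} \left(-372\right) = - \frac{\left(-1\right) \left(-9\right)}{6} \left(-372\right) = \left(-1\right) \frac{3}{2} \left(-372\right) = \left(- \frac{3}{2}\right) \left(-372\right) = 558$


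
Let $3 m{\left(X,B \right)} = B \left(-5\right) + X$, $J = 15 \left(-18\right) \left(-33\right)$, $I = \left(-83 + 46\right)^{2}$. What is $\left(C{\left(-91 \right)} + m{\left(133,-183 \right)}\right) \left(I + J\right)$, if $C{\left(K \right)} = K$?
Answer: $\frac{7966225}{3} \approx 2.6554 \cdot 10^{6}$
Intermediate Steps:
$I = 1369$ ($I = \left(-37\right)^{2} = 1369$)
$J = 8910$ ($J = \left(-270\right) \left(-33\right) = 8910$)
$m{\left(X,B \right)} = - \frac{5 B}{3} + \frac{X}{3}$ ($m{\left(X,B \right)} = \frac{B \left(-5\right) + X}{3} = \frac{- 5 B + X}{3} = \frac{X - 5 B}{3} = - \frac{5 B}{3} + \frac{X}{3}$)
$\left(C{\left(-91 \right)} + m{\left(133,-183 \right)}\right) \left(I + J\right) = \left(-91 + \left(\left(- \frac{5}{3}\right) \left(-183\right) + \frac{1}{3} \cdot 133\right)\right) \left(1369 + 8910\right) = \left(-91 + \left(305 + \frac{133}{3}\right)\right) 10279 = \left(-91 + \frac{1048}{3}\right) 10279 = \frac{775}{3} \cdot 10279 = \frac{7966225}{3}$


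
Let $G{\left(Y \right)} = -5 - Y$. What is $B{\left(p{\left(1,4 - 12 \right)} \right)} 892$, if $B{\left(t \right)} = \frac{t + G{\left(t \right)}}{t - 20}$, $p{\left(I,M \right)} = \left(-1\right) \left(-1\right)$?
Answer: $\frac{4460}{19} \approx 234.74$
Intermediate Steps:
$p{\left(I,M \right)} = 1$
$B{\left(t \right)} = - \frac{5}{-20 + t}$ ($B{\left(t \right)} = \frac{t - \left(5 + t\right)}{t - 20} = - \frac{5}{-20 + t}$)
$B{\left(p{\left(1,4 - 12 \right)} \right)} 892 = - \frac{5}{-20 + 1} \cdot 892 = - \frac{5}{-19} \cdot 892 = \left(-5\right) \left(- \frac{1}{19}\right) 892 = \frac{5}{19} \cdot 892 = \frac{4460}{19}$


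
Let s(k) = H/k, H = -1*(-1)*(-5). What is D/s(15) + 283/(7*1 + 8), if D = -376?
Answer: 17203/15 ≈ 1146.9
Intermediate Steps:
H = -5 (H = 1*(-5) = -5)
s(k) = -5/k
D/s(15) + 283/(7*1 + 8) = -376/((-5/15)) + 283/(7*1 + 8) = -376/((-5*1/15)) + 283/(7 + 8) = -376/(-1/3) + 283/15 = -376*(-3) + 283*(1/15) = 1128 + 283/15 = 17203/15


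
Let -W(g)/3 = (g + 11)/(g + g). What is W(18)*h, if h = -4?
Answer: 29/3 ≈ 9.6667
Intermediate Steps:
W(g) = -3*(11 + g)/(2*g) (W(g) = -3*(g + 11)/(g + g) = -3*(11 + g)/(2*g))
W(18)*h = ((3/2)*(-11 - 1*18)/18)*(-4) = ((3/2)*(1/18)*(-11 - 18))*(-4) = ((3/2)*(1/18)*(-29))*(-4) = -29/12*(-4) = 29/3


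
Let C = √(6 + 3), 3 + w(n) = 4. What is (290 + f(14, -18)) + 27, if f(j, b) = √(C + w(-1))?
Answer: 319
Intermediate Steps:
w(n) = 1 (w(n) = -3 + 4 = 1)
C = 3 (C = √9 = 3)
f(j, b) = 2 (f(j, b) = √(3 + 1) = √4 = 2)
(290 + f(14, -18)) + 27 = (290 + 2) + 27 = 292 + 27 = 319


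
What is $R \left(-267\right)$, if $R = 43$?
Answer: $-11481$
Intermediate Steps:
$R \left(-267\right) = 43 \left(-267\right) = -11481$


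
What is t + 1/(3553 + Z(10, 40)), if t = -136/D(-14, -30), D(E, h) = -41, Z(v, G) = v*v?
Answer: 496849/149773 ≈ 3.3173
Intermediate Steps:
Z(v, G) = v**2
t = 136/41 (t = -136/(-41) = -136*(-1/41) = 136/41 ≈ 3.3171)
t + 1/(3553 + Z(10, 40)) = 136/41 + 1/(3553 + 10**2) = 136/41 + 1/(3553 + 100) = 136/41 + 1/3653 = 496849/149773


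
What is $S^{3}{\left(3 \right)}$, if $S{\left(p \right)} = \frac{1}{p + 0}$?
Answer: $\frac{1}{27} \approx 0.037037$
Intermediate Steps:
$S{\left(p \right)} = \frac{1}{p}$
$S^{3}{\left(3 \right)} = \left(\frac{1}{3}\right)^{3} = \frac{1}{27}$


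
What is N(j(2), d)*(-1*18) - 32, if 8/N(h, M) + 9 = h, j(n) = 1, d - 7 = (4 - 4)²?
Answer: -14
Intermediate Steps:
d = 7 (d = 7 + (4 - 4)² = 7 + 0² = 7 + 0 = 7)
N(h, M) = 8/(-9 + h)
N(j(2), d)*(-1*18) - 32 = (8/(-9 + 1))*(-1*18) - 32 = (8/(-8))*(-18) - 32 = (8*(-⅛))*(-18) - 32 = -1*(-18) - 32 = 18 - 32 = -14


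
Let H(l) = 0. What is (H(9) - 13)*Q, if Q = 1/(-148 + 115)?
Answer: 13/33 ≈ 0.39394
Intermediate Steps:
Q = -1/33 (Q = 1/(-33) = -1/33 ≈ -0.030303)
(H(9) - 13)*Q = (0 - 13)*(-1/33) = -13*(-1/33) = 13/33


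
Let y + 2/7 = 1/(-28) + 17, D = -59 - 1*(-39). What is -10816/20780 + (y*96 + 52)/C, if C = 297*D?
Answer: -784313/981855 ≈ -0.79881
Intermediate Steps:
D = -20 (D = -59 + 39 = -20)
y = 467/28 (y = -2/7 + (1/(-28) + 17) = -2/7 + (-1/28 + 17) = -2/7 + 475/28 = 467/28 ≈ 16.679)
C = -5940 (C = 297*(-20) = -5940)
-10816/20780 + (y*96 + 52)/C = -10816/20780 + ((467/28)*96 + 52)/(-5940) = -10816*1/20780 + (11208/7 + 52)*(-1/5940) = -2704/5195 + (11572/7)*(-1/5940) = -2704/5195 - 263/945 = -784313/981855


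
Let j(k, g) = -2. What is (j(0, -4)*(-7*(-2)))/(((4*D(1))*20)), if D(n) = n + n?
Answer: -7/40 ≈ -0.17500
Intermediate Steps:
D(n) = 2*n
(j(0, -4)*(-7*(-2)))/(((4*D(1))*20)) = (-(-14)*(-2))/(((4*(2*1))*20)) = (-2*14)/(((4*2)*20)) = -28/(8*20) = -28/160 = -28*1/160 = -7/40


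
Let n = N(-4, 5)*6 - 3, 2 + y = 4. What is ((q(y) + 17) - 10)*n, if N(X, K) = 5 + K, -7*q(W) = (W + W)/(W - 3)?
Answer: 3021/7 ≈ 431.57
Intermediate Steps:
y = 2 (y = -2 + 4 = 2)
q(W) = -2*W/(7*(-3 + W)) (q(W) = -(W + W)/(7*(W - 3)) = -2*W/(7*(-3 + W)))
n = 57 (n = (5 + 5)*6 - 3 = 10*6 - 3 = 60 - 3 = 57)
((q(y) + 17) - 10)*n = ((-2*2/(-21 + 7*2) + 17) - 10)*57 = ((-2*2/(-21 + 14) + 17) - 10)*57 = ((-2*2/(-7) + 17) - 10)*57 = ((-2*2*(-1/7) + 17) - 10)*57 = ((4/7 + 17) - 10)*57 = (123/7 - 10)*57 = (53/7)*57 = 3021/7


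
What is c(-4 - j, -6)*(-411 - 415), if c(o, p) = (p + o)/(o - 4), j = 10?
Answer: -8260/9 ≈ -917.78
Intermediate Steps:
c(o, p) = (o + p)/(-4 + o)
c(-4 - j, -6)*(-411 - 415) = (((-4 - 1*10) - 6)/(-4 + (-4 - 1*10)))*(-411 - 415) = (((-4 - 10) - 6)/(-4 + (-4 - 10)))*(-826) = ((-14 - 6)/(-4 - 14))*(-826) = (-20/(-18))*(-826) = -1/18*(-20)*(-826) = (10/9)*(-826) = -8260/9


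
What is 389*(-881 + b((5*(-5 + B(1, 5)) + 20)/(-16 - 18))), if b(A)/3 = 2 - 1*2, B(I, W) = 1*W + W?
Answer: -342709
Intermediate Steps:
B(I, W) = 2*W (B(I, W) = W + W = 2*W)
b(A) = 0 (b(A) = 3*(2 - 1*2) = 3*(2 - 2) = 3*0 = 0)
389*(-881 + b((5*(-5 + B(1, 5)) + 20)/(-16 - 18))) = 389*(-881 + 0) = 389*(-881) = -342709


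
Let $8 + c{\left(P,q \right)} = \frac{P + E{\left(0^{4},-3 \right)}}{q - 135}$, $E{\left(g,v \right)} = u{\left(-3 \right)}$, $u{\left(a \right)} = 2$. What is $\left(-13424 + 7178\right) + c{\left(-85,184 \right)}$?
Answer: $- \frac{306529}{49} \approx -6255.7$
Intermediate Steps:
$E{\left(g,v \right)} = 2$
$c{\left(P,q \right)} = -8 + \frac{2 + P}{-135 + q}$ ($c{\left(P,q \right)} = -8 + \frac{P + 2}{q - 135} = -8 + \frac{2 + P}{-135 + q}$)
$\left(-13424 + 7178\right) + c{\left(-85,184 \right)} = \left(-13424 + 7178\right) + \frac{1082 - 85 - 1472}{-135 + 184} = -6246 + \frac{1082 - 85 - 1472}{49} = -6246 + \frac{1}{49} \left(-475\right) = -6246 - \frac{475}{49} = - \frac{306529}{49}$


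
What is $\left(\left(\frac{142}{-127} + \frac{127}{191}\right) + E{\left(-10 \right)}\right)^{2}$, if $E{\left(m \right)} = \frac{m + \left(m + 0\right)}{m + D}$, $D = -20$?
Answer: $\frac{241336225}{5295618441} \approx 0.045573$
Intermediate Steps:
$E{\left(m \right)} = \frac{2 m}{-20 + m}$ ($E{\left(m \right)} = \frac{m + \left(m + 0\right)}{m - 20} = \frac{m + m}{-20 + m} = \frac{2 m}{-20 + m}$)
$\left(\left(\frac{142}{-127} + \frac{127}{191}\right) + E{\left(-10 \right)}\right)^{2} = \left(\left(\frac{142}{-127} + \frac{127}{191}\right) + 2 \left(-10\right) \frac{1}{-20 - 10}\right)^{2} = \left(\left(142 \left(- \frac{1}{127}\right) + 127 \cdot \frac{1}{191}\right) + 2 \left(-10\right) \frac{1}{-30}\right)^{2} = \left(\left(- \frac{142}{127} + \frac{127}{191}\right) + 2 \left(-10\right) \left(- \frac{1}{30}\right)\right)^{2} = \left(- \frac{10993}{24257} + \frac{2}{3}\right)^{2} = \left(\frac{15535}{72771}\right)^{2} = \frac{241336225}{5295618441}$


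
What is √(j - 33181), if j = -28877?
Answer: I*√62058 ≈ 249.11*I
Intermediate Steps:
√(j - 33181) = √(-28877 - 33181) = √(-62058) = I*√62058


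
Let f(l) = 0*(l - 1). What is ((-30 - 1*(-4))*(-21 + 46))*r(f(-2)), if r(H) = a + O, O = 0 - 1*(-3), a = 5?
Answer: -5200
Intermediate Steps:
O = 3 (O = 0 + 3 = 3)
f(l) = 0 (f(l) = 0*(-1 + l) = 0)
r(H) = 8 (r(H) = 5 + 3 = 8)
((-30 - 1*(-4))*(-21 + 46))*r(f(-2)) = ((-30 - 1*(-4))*(-21 + 46))*8 = ((-30 + 4)*25)*8 = -26*25*8 = -650*8 = -5200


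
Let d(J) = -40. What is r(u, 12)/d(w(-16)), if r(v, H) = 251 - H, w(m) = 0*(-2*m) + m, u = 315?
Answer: -239/40 ≈ -5.9750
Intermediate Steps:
w(m) = m (w(m) = 0 + m = m)
r(u, 12)/d(w(-16)) = (251 - 1*12)/(-40) = (251 - 12)*(-1/40) = 239*(-1/40) = -239/40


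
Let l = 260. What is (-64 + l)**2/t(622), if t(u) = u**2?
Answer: 9604/96721 ≈ 0.099296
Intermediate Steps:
(-64 + l)**2/t(622) = (-64 + 260)**2/(622**2) = 196**2/386884 = 38416*(1/386884) = 9604/96721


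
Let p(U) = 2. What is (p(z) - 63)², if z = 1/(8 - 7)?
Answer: 3721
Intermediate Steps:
z = 1 (z = 1/1 = 1)
(p(z) - 63)² = (2 - 63)² = (-61)² = 3721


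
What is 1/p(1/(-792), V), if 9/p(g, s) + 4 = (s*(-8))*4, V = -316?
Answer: 10108/9 ≈ 1123.1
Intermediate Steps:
p(g, s) = 9/(-4 - 32*s) (p(g, s) = 9/(-4 + (s*(-8))*4) = 9/(-4 - 8*s*4) = 9/(-4 - 32*s))
1/p(1/(-792), V) = 1/(-9/(4 + 32*(-316))) = 1/(-9/(4 - 10112)) = 1/(-9/(-10108)) = 1/(-9*(-1/10108)) = 1/(9/10108) = 10108/9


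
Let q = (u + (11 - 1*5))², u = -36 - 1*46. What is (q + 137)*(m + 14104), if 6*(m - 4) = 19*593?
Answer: 189048465/2 ≈ 9.4524e+7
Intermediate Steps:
u = -82 (u = -36 - 46 = -82)
q = 5776 (q = (-82 + (11 - 1*5))² = (-82 + (11 - 5))² = (-82 + 6)² = (-76)² = 5776)
m = 11291/6 (m = 4 + (19*593)/6 = 4 + (⅙)*11267 = 4 + 11267/6 = 11291/6 ≈ 1881.8)
(q + 137)*(m + 14104) = (5776 + 137)*(11291/6 + 14104) = 5913*(95915/6) = 189048465/2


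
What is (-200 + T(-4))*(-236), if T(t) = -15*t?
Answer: 33040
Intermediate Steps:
(-200 + T(-4))*(-236) = (-200 - 15*(-4))*(-236) = (-200 + 60)*(-236) = -140*(-236) = 33040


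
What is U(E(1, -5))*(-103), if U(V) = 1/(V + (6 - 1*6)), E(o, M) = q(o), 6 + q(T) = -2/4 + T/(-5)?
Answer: 1030/67 ≈ 15.373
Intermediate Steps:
q(T) = -13/2 - T/5 (q(T) = -6 + (-2/4 + T/(-5)) = -6 + (-2*¼ + T*(-⅕)) = -6 + (-½ - T/5) = -13/2 - T/5)
E(o, M) = -13/2 - o/5
U(V) = 1/V (U(V) = 1/(V + (6 - 6)) = 1/(V + 0) = 1/V)
U(E(1, -5))*(-103) = -103/(-13/2 - ⅕*1) = -103/(-13/2 - ⅕) = -103/(-67/10) = -10/67*(-103) = 1030/67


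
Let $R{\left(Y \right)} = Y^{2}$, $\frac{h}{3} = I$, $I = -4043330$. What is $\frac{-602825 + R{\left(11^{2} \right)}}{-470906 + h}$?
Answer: $\frac{73523}{1575112} \approx 0.046678$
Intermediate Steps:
$h = -12129990$ ($h = 3 \left(-4043330\right) = -12129990$)
$\frac{-602825 + R{\left(11^{2} \right)}}{-470906 + h} = \frac{-602825 + \left(11^{2}\right)^{2}}{-470906 - 12129990} = \frac{-602825 + 121^{2}}{-12600896} = \left(-602825 + 14641\right) \left(- \frac{1}{12600896}\right) = \left(-588184\right) \left(- \frac{1}{12600896}\right) = \frac{73523}{1575112}$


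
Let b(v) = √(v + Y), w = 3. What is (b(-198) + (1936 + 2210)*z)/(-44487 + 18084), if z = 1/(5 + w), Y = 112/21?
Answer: -691/35204 - 17*I*√6/79209 ≈ -0.019628 - 0.00052571*I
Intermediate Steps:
Y = 16/3 (Y = 112*(1/21) = 16/3 ≈ 5.3333)
z = ⅛ (z = 1/(5 + 3) = 1/8 = ⅛ ≈ 0.12500)
b(v) = √(16/3 + v) (b(v) = √(v + 16/3) = √(16/3 + v))
(b(-198) + (1936 + 2210)*z)/(-44487 + 18084) = (√(48 + 9*(-198))/3 + (1936 + 2210)*(⅛))/(-44487 + 18084) = (√(48 - 1782)/3 + 4146*(⅛))/(-26403) = (√(-1734)/3 + 2073/4)*(-1/26403) = ((17*I*√6)/3 + 2073/4)*(-1/26403) = (17*I*√6/3 + 2073/4)*(-1/26403) = (2073/4 + 17*I*√6/3)*(-1/26403) = -691/35204 - 17*I*√6/79209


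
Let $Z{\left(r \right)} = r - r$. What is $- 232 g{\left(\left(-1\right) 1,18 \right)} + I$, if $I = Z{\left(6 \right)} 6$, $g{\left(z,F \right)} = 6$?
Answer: $-1392$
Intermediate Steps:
$Z{\left(r \right)} = 0$
$I = 0$ ($I = 0 \cdot 6 = 0$)
$- 232 g{\left(\left(-1\right) 1,18 \right)} + I = \left(-232\right) 6 + 0 = -1392 + 0 = -1392$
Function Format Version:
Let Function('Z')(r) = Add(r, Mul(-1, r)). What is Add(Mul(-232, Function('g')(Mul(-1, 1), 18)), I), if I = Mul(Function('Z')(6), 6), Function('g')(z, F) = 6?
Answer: -1392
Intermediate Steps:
Function('Z')(r) = 0
I = 0 (I = Mul(0, 6) = 0)
Add(Mul(-232, Function('g')(Mul(-1, 1), 18)), I) = Add(Mul(-232, 6), 0) = Add(-1392, 0) = -1392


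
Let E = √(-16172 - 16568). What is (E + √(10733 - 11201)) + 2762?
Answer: 2762 + 2*I*√8185 + 6*I*√13 ≈ 2762.0 + 202.58*I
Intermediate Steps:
E = 2*I*√8185 (E = √(-32740) = 2*I*√8185 ≈ 180.94*I)
(E + √(10733 - 11201)) + 2762 = (2*I*√8185 + √(10733 - 11201)) + 2762 = (2*I*√8185 + √(-468)) + 2762 = (2*I*√8185 + 6*I*√13) + 2762 = 2762 + 2*I*√8185 + 6*I*√13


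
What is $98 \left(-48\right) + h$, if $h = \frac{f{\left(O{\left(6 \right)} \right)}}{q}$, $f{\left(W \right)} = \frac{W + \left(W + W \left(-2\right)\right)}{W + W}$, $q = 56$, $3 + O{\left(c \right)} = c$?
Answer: $-4704$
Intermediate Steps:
$O{\left(c \right)} = -3 + c$
$f{\left(W \right)} = 0$ ($f{\left(W \right)} = \frac{W + \left(W - 2 W\right)}{2 W} = \left(W - W\right) \frac{1}{2 W} = 0 \frac{1}{2 W} = 0$)
$h = 0$ ($h = \frac{0}{56} = 0 \cdot \frac{1}{56} = 0$)
$98 \left(-48\right) + h = 98 \left(-48\right) + 0 = -4704 + 0 = -4704$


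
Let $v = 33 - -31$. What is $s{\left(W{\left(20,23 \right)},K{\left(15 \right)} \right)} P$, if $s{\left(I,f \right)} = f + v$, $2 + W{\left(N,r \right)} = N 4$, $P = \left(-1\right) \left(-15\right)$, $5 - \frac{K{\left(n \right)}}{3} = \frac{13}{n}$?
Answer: $1146$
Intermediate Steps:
$v = 64$ ($v = 33 + 31 = 64$)
$K{\left(n \right)} = 15 - \frac{39}{n}$ ($K{\left(n \right)} = 15 - 3 \frac{13}{n} = 15 - \frac{39}{n}$)
$P = 15$
$W{\left(N,r \right)} = -2 + 4 N$ ($W{\left(N,r \right)} = -2 + N 4 = -2 + 4 N$)
$s{\left(I,f \right)} = 64 + f$ ($s{\left(I,f \right)} = f + 64 = 64 + f$)
$s{\left(W{\left(20,23 \right)},K{\left(15 \right)} \right)} P = \left(64 + \left(15 - \frac{39}{15}\right)\right) 15 = \left(64 + \left(15 - \frac{13}{5}\right)\right) 15 = \left(64 + \frac{62}{5}\right) 15 = \frac{382}{5} \cdot 15 = 1146$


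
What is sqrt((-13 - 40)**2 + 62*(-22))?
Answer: 17*sqrt(5) ≈ 38.013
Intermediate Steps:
sqrt((-13 - 40)**2 + 62*(-22)) = sqrt((-53)**2 - 1364) = sqrt(2809 - 1364) = sqrt(1445) = 17*sqrt(5)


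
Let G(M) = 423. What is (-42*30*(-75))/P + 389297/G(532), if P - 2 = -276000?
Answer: 53702609953/58373577 ≈ 919.98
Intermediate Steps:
P = -275998 (P = 2 - 276000 = -275998)
(-42*30*(-75))/P + 389297/G(532) = (-42*30*(-75))/(-275998) + 389297/423 = -1260*(-75)*(-1/275998) + 389297*(1/423) = 94500*(-1/275998) + 389297/423 = -47250/137999 + 389297/423 = 53702609953/58373577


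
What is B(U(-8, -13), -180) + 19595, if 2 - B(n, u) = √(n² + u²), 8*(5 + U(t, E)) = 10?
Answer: 19597 - 15*√2305/4 ≈ 19417.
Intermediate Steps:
U(t, E) = -15/4 (U(t, E) = -5 + (⅛)*10 = -5 + 5/4 = -15/4)
B(n, u) = 2 - √(n² + u²)
B(U(-8, -13), -180) + 19595 = (2 - √((-15/4)² + (-180)²)) + 19595 = (2 - √(225/16 + 32400)) + 19595 = (2 - √(518625/16)) + 19595 = (2 - 15*√2305/4) + 19595 = 19597 - 15*√2305/4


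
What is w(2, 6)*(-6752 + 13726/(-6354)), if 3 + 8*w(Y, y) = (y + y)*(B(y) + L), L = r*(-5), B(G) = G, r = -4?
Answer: -2210170601/8472 ≈ -2.6088e+5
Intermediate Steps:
L = 20 (L = -4*(-5) = 20)
w(Y, y) = -3/8 + y*(20 + y)/4 (w(Y, y) = -3/8 + ((y + y)*(y + 20))/8 = -3/8 + ((2*y)*(20 + y))/8 = -3/8 + (2*y*(20 + y))/8 = -3/8 + y*(20 + y)/4)
w(2, 6)*(-6752 + 13726/(-6354)) = (-3/8 + 5*6 + (1/4)*6**2)*(-6752 + 13726/(-6354)) = (-3/8 + 30 + (1/4)*36)*(-6752 + 13726*(-1/6354)) = (-3/8 + 30 + 9)*(-6752 - 6863/3177) = (309/8)*(-21457967/3177) = -2210170601/8472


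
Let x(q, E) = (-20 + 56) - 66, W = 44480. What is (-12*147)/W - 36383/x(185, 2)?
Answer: 40456573/33360 ≈ 1212.7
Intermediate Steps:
x(q, E) = -30 (x(q, E) = 36 - 66 = -30)
(-12*147)/W - 36383/x(185, 2) = -12*147/44480 - 36383/(-30) = -1764*1/44480 - 36383*(-1/30) = -441/11120 + 36383/30 = 40456573/33360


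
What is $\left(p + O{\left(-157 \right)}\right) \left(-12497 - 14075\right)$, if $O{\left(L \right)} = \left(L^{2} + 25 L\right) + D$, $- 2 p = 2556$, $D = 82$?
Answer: $-518898016$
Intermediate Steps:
$p = -1278$ ($p = \left(- \frac{1}{2}\right) 2556 = -1278$)
$O{\left(L \right)} = 82 + L^{2} + 25 L$ ($O{\left(L \right)} = \left(L^{2} + 25 L\right) + 82 = 82 + L^{2} + 25 L$)
$\left(p + O{\left(-157 \right)}\right) \left(-12497 - 14075\right) = \left(-1278 + \left(82 + \left(-157\right)^{2} + 25 \left(-157\right)\right)\right) \left(-12497 - 14075\right) = \left(-1278 + \left(82 + 24649 - 3925\right)\right) \left(-26572\right) = \left(-1278 + 20806\right) \left(-26572\right) = 19528 \left(-26572\right) = -518898016$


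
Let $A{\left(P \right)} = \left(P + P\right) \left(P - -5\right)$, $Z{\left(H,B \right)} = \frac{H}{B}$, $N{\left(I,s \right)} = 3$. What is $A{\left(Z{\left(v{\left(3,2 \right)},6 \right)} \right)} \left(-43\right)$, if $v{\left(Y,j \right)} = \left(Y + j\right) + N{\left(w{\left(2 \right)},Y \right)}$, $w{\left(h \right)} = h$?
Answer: $- \frac{6536}{9} \approx -726.22$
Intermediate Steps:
$v{\left(Y,j \right)} = 3 + Y + j$ ($v{\left(Y,j \right)} = \left(Y + j\right) + 3 = 3 + Y + j$)
$A{\left(P \right)} = 2 P \left(5 + P\right)$ ($A{\left(P \right)} = 2 P \left(P + 5\right) = 2 P \left(5 + P\right)$)
$A{\left(Z{\left(v{\left(3,2 \right)},6 \right)} \right)} \left(-43\right) = 2 \frac{3 + 3 + 2}{6} \left(5 + \frac{3 + 3 + 2}{6}\right) \left(-43\right) = 2 \cdot 8 \cdot \frac{1}{6} \left(5 + 8 \cdot \frac{1}{6}\right) \left(-43\right) = 2 \cdot \frac{4}{3} \left(5 + \frac{4}{3}\right) \left(-43\right) = 2 \cdot \frac{4}{3} \cdot \frac{19}{3} \left(-43\right) = \frac{152}{9} \left(-43\right) = - \frac{6536}{9}$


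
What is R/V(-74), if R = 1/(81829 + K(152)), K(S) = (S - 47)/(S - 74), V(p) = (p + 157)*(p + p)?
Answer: -13/13067651638 ≈ -9.9482e-10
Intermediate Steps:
V(p) = 2*p*(157 + p) (V(p) = (157 + p)*(2*p) = 2*p*(157 + p))
K(S) = (-47 + S)/(-74 + S)
R = 26/2127589 (R = 1/(81829 + (-47 + 152)/(-74 + 152)) = 1/(81829 + 105/78) = 1/(81829 + (1/78)*105) = 1/(81829 + 35/26) = 1/(2127589/26) = 26/2127589 ≈ 1.2220e-5)
R/V(-74) = 26/(2127589*((2*(-74)*(157 - 74)))) = 26/(2127589*((2*(-74)*83))) = (26/2127589)/(-12284) = (26/2127589)*(-1/12284) = -13/13067651638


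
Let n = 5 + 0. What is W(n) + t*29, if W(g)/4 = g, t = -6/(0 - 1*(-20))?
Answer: 113/10 ≈ 11.300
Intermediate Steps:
t = -3/10 (t = -6/(0 + 20) = -6/20 = -6*1/20 = -3/10 ≈ -0.30000)
n = 5
W(g) = 4*g
W(n) + t*29 = 4*5 - 3/10*29 = 20 - 87/10 = 113/10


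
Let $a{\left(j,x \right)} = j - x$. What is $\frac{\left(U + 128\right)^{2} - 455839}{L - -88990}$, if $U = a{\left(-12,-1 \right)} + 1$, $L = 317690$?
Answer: $- \frac{29461}{27112} \approx -1.0866$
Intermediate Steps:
$U = -10$ ($U = \left(-12 - -1\right) + 1 = \left(-12 + 1\right) + 1 = -11 + 1 = -10$)
$\frac{\left(U + 128\right)^{2} - 455839}{L - -88990} = \frac{\left(-10 + 128\right)^{2} - 455839}{317690 - -88990} = \frac{118^{2} - 455839}{317690 + 88990} = \frac{13924 - 455839}{406680} = \left(-441915\right) \frac{1}{406680} = - \frac{29461}{27112}$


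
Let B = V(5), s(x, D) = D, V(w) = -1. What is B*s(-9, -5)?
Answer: 5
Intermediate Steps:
B = -1
B*s(-9, -5) = -1*(-5) = 5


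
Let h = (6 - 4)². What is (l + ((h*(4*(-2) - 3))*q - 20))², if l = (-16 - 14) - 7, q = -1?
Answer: 169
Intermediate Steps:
h = 4 (h = 2² = 4)
l = -37 (l = -30 - 7 = -37)
(l + ((h*(4*(-2) - 3))*q - 20))² = (-37 + ((4*(4*(-2) - 3))*(-1) - 20))² = (-37 + ((4*(-8 - 3))*(-1) - 20))² = (-37 + ((4*(-11))*(-1) - 20))² = (-37 + (-44*(-1) - 20))² = (-37 + (44 - 20))² = (-37 + 24)² = (-13)² = 169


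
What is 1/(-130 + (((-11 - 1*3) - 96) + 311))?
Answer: 1/71 ≈ 0.014085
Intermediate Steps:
1/(-130 + (((-11 - 1*3) - 96) + 311)) = 1/(-130 + (((-11 - 3) - 96) + 311)) = 1/(-130 + ((-14 - 96) + 311)) = 1/(-130 + (-110 + 311)) = 1/(-130 + 201) = 1/71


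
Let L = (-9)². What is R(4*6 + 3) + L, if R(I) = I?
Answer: 108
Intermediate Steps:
L = 81
R(4*6 + 3) + L = (4*6 + 3) + 81 = (24 + 3) + 81 = 27 + 81 = 108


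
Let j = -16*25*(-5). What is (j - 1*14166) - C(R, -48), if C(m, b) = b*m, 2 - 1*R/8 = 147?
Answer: -67846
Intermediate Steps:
R = -1160 (R = 16 - 8*147 = 16 - 1176 = -1160)
j = 2000 (j = -400*(-5) = 2000)
(j - 1*14166) - C(R, -48) = (2000 - 1*14166) - (-48)*(-1160) = (2000 - 14166) - 1*55680 = -12166 - 55680 = -67846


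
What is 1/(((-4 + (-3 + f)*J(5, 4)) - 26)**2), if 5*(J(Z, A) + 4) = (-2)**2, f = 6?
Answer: 25/39204 ≈ 0.00063769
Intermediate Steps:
J(Z, A) = -16/5 (J(Z, A) = -4 + (1/5)*(-2)**2 = -4 + (1/5)*4 = -4 + 4/5 = -16/5)
1/(((-4 + (-3 + f)*J(5, 4)) - 26)**2) = 1/(((-4 + (-3 + 6)*(-16/5)) - 26)**2) = 1/(((-4 + 3*(-16/5)) - 26)**2) = 1/(((-4 - 48/5) - 26)**2) = 1/((-68/5 - 26)**2) = 1/((-198/5)**2) = 1/(39204/25) = 25/39204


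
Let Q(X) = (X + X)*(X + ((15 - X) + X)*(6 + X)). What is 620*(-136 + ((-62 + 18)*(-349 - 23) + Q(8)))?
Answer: 12226400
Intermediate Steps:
Q(X) = 2*X*(90 + 16*X) (Q(X) = (2*X)*(X + 15*(6 + X)) = (2*X)*(X + (90 + 15*X)) = (2*X)*(90 + 16*X) = 2*X*(90 + 16*X))
620*(-136 + ((-62 + 18)*(-349 - 23) + Q(8))) = 620*(-136 + ((-62 + 18)*(-349 - 23) + 4*8*(45 + 8*8))) = 620*(-136 + (-44*(-372) + 4*8*(45 + 64))) = 620*(-136 + (16368 + 4*8*109)) = 620*(-136 + (16368 + 3488)) = 620*(-136 + 19856) = 620*19720 = 12226400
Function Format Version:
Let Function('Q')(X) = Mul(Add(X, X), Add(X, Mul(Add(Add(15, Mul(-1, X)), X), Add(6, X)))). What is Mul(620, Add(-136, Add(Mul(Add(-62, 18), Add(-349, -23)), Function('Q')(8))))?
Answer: 12226400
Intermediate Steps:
Function('Q')(X) = Mul(2, X, Add(90, Mul(16, X))) (Function('Q')(X) = Mul(Mul(2, X), Add(X, Mul(15, Add(6, X)))) = Mul(Mul(2, X), Add(X, Add(90, Mul(15, X)))) = Mul(Mul(2, X), Add(90, Mul(16, X))) = Mul(2, X, Add(90, Mul(16, X))))
Mul(620, Add(-136, Add(Mul(Add(-62, 18), Add(-349, -23)), Function('Q')(8)))) = Mul(620, Add(-136, Add(Mul(Add(-62, 18), Add(-349, -23)), Mul(4, 8, Add(45, Mul(8, 8)))))) = Mul(620, Add(-136, Add(Mul(-44, -372), Mul(4, 8, Add(45, 64))))) = Mul(620, Add(-136, Add(16368, Mul(4, 8, 109)))) = Mul(620, Add(-136, Add(16368, 3488))) = Mul(620, Add(-136, 19856)) = Mul(620, 19720) = 12226400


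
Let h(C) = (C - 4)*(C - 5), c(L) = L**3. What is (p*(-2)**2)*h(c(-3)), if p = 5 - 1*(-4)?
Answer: 35712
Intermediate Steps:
h(C) = (-5 + C)*(-4 + C) (h(C) = (-4 + C)*(-5 + C) = (-5 + C)*(-4 + C))
p = 9 (p = 5 + 4 = 9)
(p*(-2)**2)*h(c(-3)) = (9*(-2)**2)*(20 + ((-3)**3)**2 - 9*(-3)**3) = (9*4)*(20 + (-27)**2 - 9*(-27)) = 36*(20 + 729 + 243) = 36*992 = 35712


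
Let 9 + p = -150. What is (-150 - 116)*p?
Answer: 42294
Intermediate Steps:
p = -159 (p = -9 - 150 = -159)
(-150 - 116)*p = (-150 - 116)*(-159) = -266*(-159) = 42294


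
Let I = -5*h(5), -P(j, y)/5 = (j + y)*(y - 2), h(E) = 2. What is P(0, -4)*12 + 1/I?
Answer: -14401/10 ≈ -1440.1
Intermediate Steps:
P(j, y) = -5*(-2 + y)*(j + y) (P(j, y) = -5*(j + y)*(y - 2) = -5*(j + y)*(-2 + y) = -5*(-2 + y)*(j + y))
I = -10 (I = -5*2 = -10)
P(0, -4)*12 + 1/I = (-5*(-4)² + 10*0 + 10*(-4) - 5*0*(-4))*12 + 1/(-10) = (-5*16 + 0 - 40 + 0)*12 - ⅒ = (-80 + 0 - 40 + 0)*12 - ⅒ = -120*12 - ⅒ = -1440 - ⅒ = -14401/10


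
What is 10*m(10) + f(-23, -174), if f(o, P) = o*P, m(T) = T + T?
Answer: 4202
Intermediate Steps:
m(T) = 2*T
f(o, P) = P*o
10*m(10) + f(-23, -174) = 10*(2*10) - 174*(-23) = 10*20 + 4002 = 200 + 4002 = 4202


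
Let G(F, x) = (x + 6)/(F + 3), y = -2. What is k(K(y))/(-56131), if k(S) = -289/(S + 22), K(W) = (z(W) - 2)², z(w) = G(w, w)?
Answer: 289/1459406 ≈ 0.00019803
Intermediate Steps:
G(F, x) = (6 + x)/(3 + F)
z(w) = (6 + w)/(3 + w)
K(W) = (-2 + (6 + W)/(3 + W))² (K(W) = ((6 + W)/(3 + W) - 2)² = (-2 + (6 + W)/(3 + W))²)
k(S) = -289/(22 + S)
k(K(y))/(-56131) = -289/(22 + (-2)²/(3 - 2)²)/(-56131) = -289/(22 + 4/1²)*(-1/56131) = -289/(22 + 4*1)*(-1/56131) = -289/(22 + 4)*(-1/56131) = -289/26*(-1/56131) = 289/1459406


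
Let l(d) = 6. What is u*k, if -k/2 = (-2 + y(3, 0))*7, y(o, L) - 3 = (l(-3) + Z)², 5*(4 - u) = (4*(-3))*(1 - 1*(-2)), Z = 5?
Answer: -95648/5 ≈ -19130.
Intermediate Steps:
u = 56/5 (u = 4 - 4*(-3)*(1 - 1*(-2))/5 = 4 - (-12)*(1 + 2)/5 = 4 - (-12)*3/5 = 4 - ⅕*(-36) = 4 + 36/5 = 56/5 ≈ 11.200)
y(o, L) = 124 (y(o, L) = 3 + (6 + 5)² = 3 + 11² = 3 + 121 = 124)
k = -1708 (k = -2*(-2 + 124)*7 = -244*7 = -2*854 = -1708)
u*k = (56/5)*(-1708) = -95648/5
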